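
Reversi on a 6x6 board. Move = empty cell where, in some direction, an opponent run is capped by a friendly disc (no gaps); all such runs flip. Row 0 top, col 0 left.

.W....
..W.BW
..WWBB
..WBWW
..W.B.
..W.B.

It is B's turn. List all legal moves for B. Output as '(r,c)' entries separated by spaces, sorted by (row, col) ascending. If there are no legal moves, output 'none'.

Answer: (0,5) (1,1) (1,3) (2,1) (3,1) (4,1) (4,3) (4,5) (5,1)

Derivation:
(0,0): no bracket -> illegal
(0,2): no bracket -> illegal
(0,3): no bracket -> illegal
(0,4): no bracket -> illegal
(0,5): flips 1 -> legal
(1,0): no bracket -> illegal
(1,1): flips 1 -> legal
(1,3): flips 1 -> legal
(2,1): flips 2 -> legal
(3,1): flips 1 -> legal
(4,1): flips 2 -> legal
(4,3): flips 1 -> legal
(4,5): flips 1 -> legal
(5,1): flips 1 -> legal
(5,3): no bracket -> illegal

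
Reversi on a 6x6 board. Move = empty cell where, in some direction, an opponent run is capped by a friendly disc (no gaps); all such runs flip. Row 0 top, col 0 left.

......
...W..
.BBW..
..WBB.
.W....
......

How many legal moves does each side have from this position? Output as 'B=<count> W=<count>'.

-- B to move --
(0,2): no bracket -> illegal
(0,3): flips 2 -> legal
(0,4): flips 1 -> legal
(1,2): flips 1 -> legal
(1,4): no bracket -> illegal
(2,4): flips 1 -> legal
(3,0): no bracket -> illegal
(3,1): flips 1 -> legal
(4,0): no bracket -> illegal
(4,2): flips 1 -> legal
(4,3): flips 1 -> legal
(5,0): no bracket -> illegal
(5,1): no bracket -> illegal
(5,2): no bracket -> illegal
B mobility = 7
-- W to move --
(1,0): flips 1 -> legal
(1,1): no bracket -> illegal
(1,2): flips 1 -> legal
(2,0): flips 2 -> legal
(2,4): no bracket -> illegal
(2,5): no bracket -> illegal
(3,0): no bracket -> illegal
(3,1): flips 1 -> legal
(3,5): flips 2 -> legal
(4,2): no bracket -> illegal
(4,3): flips 1 -> legal
(4,4): no bracket -> illegal
(4,5): flips 1 -> legal
W mobility = 7

Answer: B=7 W=7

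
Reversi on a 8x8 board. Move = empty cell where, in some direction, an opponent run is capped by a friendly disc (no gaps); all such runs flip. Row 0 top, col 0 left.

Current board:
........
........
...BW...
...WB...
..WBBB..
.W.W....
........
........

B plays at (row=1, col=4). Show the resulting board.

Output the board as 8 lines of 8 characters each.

Answer: ........
....B...
...BB...
...WB...
..WBBB..
.W.W....
........
........

Derivation:
Place B at (1,4); scan 8 dirs for brackets.
Dir NW: first cell '.' (not opp) -> no flip
Dir N: first cell '.' (not opp) -> no flip
Dir NE: first cell '.' (not opp) -> no flip
Dir W: first cell '.' (not opp) -> no flip
Dir E: first cell '.' (not opp) -> no flip
Dir SW: first cell 'B' (not opp) -> no flip
Dir S: opp run (2,4) capped by B -> flip
Dir SE: first cell '.' (not opp) -> no flip
All flips: (2,4)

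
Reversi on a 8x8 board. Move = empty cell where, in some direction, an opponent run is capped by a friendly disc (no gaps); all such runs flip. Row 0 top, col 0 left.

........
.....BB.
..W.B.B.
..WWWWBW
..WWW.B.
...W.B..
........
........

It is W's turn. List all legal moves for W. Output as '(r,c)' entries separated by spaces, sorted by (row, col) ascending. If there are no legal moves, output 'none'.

Answer: (0,4) (0,6) (1,3) (1,4) (1,7) (5,7) (6,4) (6,6)

Derivation:
(0,4): flips 2 -> legal
(0,5): no bracket -> illegal
(0,6): flips 2 -> legal
(0,7): no bracket -> illegal
(1,3): flips 1 -> legal
(1,4): flips 1 -> legal
(1,7): flips 1 -> legal
(2,3): no bracket -> illegal
(2,5): no bracket -> illegal
(2,7): no bracket -> illegal
(4,5): no bracket -> illegal
(4,7): no bracket -> illegal
(5,4): no bracket -> illegal
(5,6): no bracket -> illegal
(5,7): flips 1 -> legal
(6,4): flips 2 -> legal
(6,5): no bracket -> illegal
(6,6): flips 1 -> legal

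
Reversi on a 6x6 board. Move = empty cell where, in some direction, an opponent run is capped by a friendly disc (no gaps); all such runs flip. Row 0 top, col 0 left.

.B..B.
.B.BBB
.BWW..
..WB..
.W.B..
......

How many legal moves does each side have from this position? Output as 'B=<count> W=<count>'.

-- B to move --
(1,2): no bracket -> illegal
(2,4): flips 2 -> legal
(3,0): no bracket -> illegal
(3,1): flips 2 -> legal
(3,4): no bracket -> illegal
(4,0): no bracket -> illegal
(4,2): no bracket -> illegal
(5,0): flips 3 -> legal
(5,1): no bracket -> illegal
(5,2): no bracket -> illegal
B mobility = 3
-- W to move --
(0,0): flips 1 -> legal
(0,2): no bracket -> illegal
(0,3): flips 1 -> legal
(0,5): flips 1 -> legal
(1,0): flips 1 -> legal
(1,2): no bracket -> illegal
(2,0): flips 1 -> legal
(2,4): no bracket -> illegal
(2,5): no bracket -> illegal
(3,0): no bracket -> illegal
(3,1): no bracket -> illegal
(3,4): flips 1 -> legal
(4,2): no bracket -> illegal
(4,4): flips 1 -> legal
(5,2): no bracket -> illegal
(5,3): flips 2 -> legal
(5,4): flips 1 -> legal
W mobility = 9

Answer: B=3 W=9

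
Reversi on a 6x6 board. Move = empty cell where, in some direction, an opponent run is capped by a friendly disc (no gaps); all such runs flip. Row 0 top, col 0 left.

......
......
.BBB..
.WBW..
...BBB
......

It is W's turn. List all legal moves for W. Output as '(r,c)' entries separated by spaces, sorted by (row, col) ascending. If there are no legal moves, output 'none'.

Answer: (1,1) (1,3) (5,3) (5,5)

Derivation:
(1,0): no bracket -> illegal
(1,1): flips 2 -> legal
(1,2): no bracket -> illegal
(1,3): flips 2 -> legal
(1,4): no bracket -> illegal
(2,0): no bracket -> illegal
(2,4): no bracket -> illegal
(3,0): no bracket -> illegal
(3,4): no bracket -> illegal
(3,5): no bracket -> illegal
(4,1): no bracket -> illegal
(4,2): no bracket -> illegal
(5,2): no bracket -> illegal
(5,3): flips 1 -> legal
(5,4): no bracket -> illegal
(5,5): flips 1 -> legal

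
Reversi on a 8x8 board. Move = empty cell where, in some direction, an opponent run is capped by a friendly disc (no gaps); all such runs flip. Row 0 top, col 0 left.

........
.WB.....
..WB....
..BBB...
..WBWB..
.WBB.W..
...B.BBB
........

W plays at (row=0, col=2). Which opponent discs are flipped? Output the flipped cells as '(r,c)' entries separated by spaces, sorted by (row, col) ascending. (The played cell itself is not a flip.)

Answer: (1,2)

Derivation:
Dir NW: edge -> no flip
Dir N: edge -> no flip
Dir NE: edge -> no flip
Dir W: first cell '.' (not opp) -> no flip
Dir E: first cell '.' (not opp) -> no flip
Dir SW: first cell 'W' (not opp) -> no flip
Dir S: opp run (1,2) capped by W -> flip
Dir SE: first cell '.' (not opp) -> no flip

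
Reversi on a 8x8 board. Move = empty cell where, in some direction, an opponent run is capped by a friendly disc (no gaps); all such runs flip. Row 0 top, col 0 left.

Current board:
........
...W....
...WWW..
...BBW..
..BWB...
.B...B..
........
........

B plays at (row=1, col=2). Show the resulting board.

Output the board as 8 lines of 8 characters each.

Place B at (1,2); scan 8 dirs for brackets.
Dir NW: first cell '.' (not opp) -> no flip
Dir N: first cell '.' (not opp) -> no flip
Dir NE: first cell '.' (not opp) -> no flip
Dir W: first cell '.' (not opp) -> no flip
Dir E: opp run (1,3), next='.' -> no flip
Dir SW: first cell '.' (not opp) -> no flip
Dir S: first cell '.' (not opp) -> no flip
Dir SE: opp run (2,3) capped by B -> flip
All flips: (2,3)

Answer: ........
..BW....
...BWW..
...BBW..
..BWB...
.B...B..
........
........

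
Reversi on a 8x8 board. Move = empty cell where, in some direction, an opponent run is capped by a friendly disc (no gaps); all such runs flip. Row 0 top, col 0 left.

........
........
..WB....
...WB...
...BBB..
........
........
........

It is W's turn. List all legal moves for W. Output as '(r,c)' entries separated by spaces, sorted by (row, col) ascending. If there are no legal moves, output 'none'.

Answer: (1,3) (2,4) (3,5) (5,3) (5,5)

Derivation:
(1,2): no bracket -> illegal
(1,3): flips 1 -> legal
(1,4): no bracket -> illegal
(2,4): flips 1 -> legal
(2,5): no bracket -> illegal
(3,2): no bracket -> illegal
(3,5): flips 1 -> legal
(3,6): no bracket -> illegal
(4,2): no bracket -> illegal
(4,6): no bracket -> illegal
(5,2): no bracket -> illegal
(5,3): flips 1 -> legal
(5,4): no bracket -> illegal
(5,5): flips 1 -> legal
(5,6): no bracket -> illegal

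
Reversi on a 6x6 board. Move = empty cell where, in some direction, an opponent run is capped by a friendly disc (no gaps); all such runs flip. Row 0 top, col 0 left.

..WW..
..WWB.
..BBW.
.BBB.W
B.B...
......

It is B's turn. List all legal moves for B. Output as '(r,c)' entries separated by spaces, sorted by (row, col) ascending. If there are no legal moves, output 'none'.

(0,1): flips 1 -> legal
(0,4): flips 1 -> legal
(1,1): flips 2 -> legal
(1,5): flips 1 -> legal
(2,1): no bracket -> illegal
(2,5): flips 1 -> legal
(3,4): flips 1 -> legal
(4,4): no bracket -> illegal
(4,5): no bracket -> illegal

Answer: (0,1) (0,4) (1,1) (1,5) (2,5) (3,4)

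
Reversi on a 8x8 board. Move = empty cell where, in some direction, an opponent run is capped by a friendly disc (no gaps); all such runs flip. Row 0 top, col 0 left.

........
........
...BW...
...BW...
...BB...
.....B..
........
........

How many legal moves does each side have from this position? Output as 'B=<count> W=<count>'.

Answer: B=5 W=6

Derivation:
-- B to move --
(1,3): no bracket -> illegal
(1,4): flips 2 -> legal
(1,5): flips 1 -> legal
(2,5): flips 2 -> legal
(3,5): flips 1 -> legal
(4,5): flips 1 -> legal
B mobility = 5
-- W to move --
(1,2): flips 1 -> legal
(1,3): no bracket -> illegal
(1,4): no bracket -> illegal
(2,2): flips 1 -> legal
(3,2): flips 1 -> legal
(3,5): no bracket -> illegal
(4,2): flips 1 -> legal
(4,5): no bracket -> illegal
(4,6): no bracket -> illegal
(5,2): flips 1 -> legal
(5,3): no bracket -> illegal
(5,4): flips 1 -> legal
(5,6): no bracket -> illegal
(6,4): no bracket -> illegal
(6,5): no bracket -> illegal
(6,6): no bracket -> illegal
W mobility = 6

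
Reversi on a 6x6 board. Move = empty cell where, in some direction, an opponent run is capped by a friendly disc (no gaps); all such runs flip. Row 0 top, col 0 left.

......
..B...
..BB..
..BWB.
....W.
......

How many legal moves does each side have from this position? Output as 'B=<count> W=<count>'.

Answer: B=3 W=5

Derivation:
-- B to move --
(2,4): no bracket -> illegal
(3,5): no bracket -> illegal
(4,2): no bracket -> illegal
(4,3): flips 1 -> legal
(4,5): no bracket -> illegal
(5,3): no bracket -> illegal
(5,4): flips 1 -> legal
(5,5): flips 2 -> legal
B mobility = 3
-- W to move --
(0,1): no bracket -> illegal
(0,2): no bracket -> illegal
(0,3): no bracket -> illegal
(1,1): flips 1 -> legal
(1,3): flips 1 -> legal
(1,4): no bracket -> illegal
(2,1): no bracket -> illegal
(2,4): flips 1 -> legal
(2,5): no bracket -> illegal
(3,1): flips 1 -> legal
(3,5): flips 1 -> legal
(4,1): no bracket -> illegal
(4,2): no bracket -> illegal
(4,3): no bracket -> illegal
(4,5): no bracket -> illegal
W mobility = 5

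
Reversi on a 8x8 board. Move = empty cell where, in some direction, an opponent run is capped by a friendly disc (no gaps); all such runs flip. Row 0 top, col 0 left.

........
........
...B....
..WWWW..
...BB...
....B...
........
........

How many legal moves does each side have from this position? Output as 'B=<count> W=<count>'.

-- B to move --
(2,1): flips 1 -> legal
(2,2): flips 1 -> legal
(2,4): flips 1 -> legal
(2,5): flips 1 -> legal
(2,6): flips 1 -> legal
(3,1): no bracket -> illegal
(3,6): no bracket -> illegal
(4,1): flips 1 -> legal
(4,2): no bracket -> illegal
(4,5): flips 1 -> legal
(4,6): no bracket -> illegal
B mobility = 7
-- W to move --
(1,2): flips 1 -> legal
(1,3): flips 1 -> legal
(1,4): flips 1 -> legal
(2,2): no bracket -> illegal
(2,4): no bracket -> illegal
(4,2): no bracket -> illegal
(4,5): no bracket -> illegal
(5,2): flips 1 -> legal
(5,3): flips 2 -> legal
(5,5): flips 1 -> legal
(6,3): no bracket -> illegal
(6,4): flips 2 -> legal
(6,5): flips 2 -> legal
W mobility = 8

Answer: B=7 W=8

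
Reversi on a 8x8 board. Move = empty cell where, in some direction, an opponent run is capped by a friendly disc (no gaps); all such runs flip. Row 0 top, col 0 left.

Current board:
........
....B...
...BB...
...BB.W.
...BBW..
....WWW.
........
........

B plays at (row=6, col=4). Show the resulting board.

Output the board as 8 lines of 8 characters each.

Place B at (6,4); scan 8 dirs for brackets.
Dir NW: first cell '.' (not opp) -> no flip
Dir N: opp run (5,4) capped by B -> flip
Dir NE: opp run (5,5), next='.' -> no flip
Dir W: first cell '.' (not opp) -> no flip
Dir E: first cell '.' (not opp) -> no flip
Dir SW: first cell '.' (not opp) -> no flip
Dir S: first cell '.' (not opp) -> no flip
Dir SE: first cell '.' (not opp) -> no flip
All flips: (5,4)

Answer: ........
....B...
...BB...
...BB.W.
...BBW..
....BWW.
....B...
........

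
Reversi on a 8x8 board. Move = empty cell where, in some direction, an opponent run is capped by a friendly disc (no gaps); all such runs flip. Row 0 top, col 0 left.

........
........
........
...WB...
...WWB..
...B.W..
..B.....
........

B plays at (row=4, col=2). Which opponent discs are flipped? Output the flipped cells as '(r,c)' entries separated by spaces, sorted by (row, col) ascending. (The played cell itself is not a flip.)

Dir NW: first cell '.' (not opp) -> no flip
Dir N: first cell '.' (not opp) -> no flip
Dir NE: opp run (3,3), next='.' -> no flip
Dir W: first cell '.' (not opp) -> no flip
Dir E: opp run (4,3) (4,4) capped by B -> flip
Dir SW: first cell '.' (not opp) -> no flip
Dir S: first cell '.' (not opp) -> no flip
Dir SE: first cell 'B' (not opp) -> no flip

Answer: (4,3) (4,4)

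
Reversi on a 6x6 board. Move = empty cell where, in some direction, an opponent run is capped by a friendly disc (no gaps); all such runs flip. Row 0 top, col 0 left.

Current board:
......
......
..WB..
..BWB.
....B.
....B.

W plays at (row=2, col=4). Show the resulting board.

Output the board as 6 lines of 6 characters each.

Answer: ......
......
..WWW.
..BWB.
....B.
....B.

Derivation:
Place W at (2,4); scan 8 dirs for brackets.
Dir NW: first cell '.' (not opp) -> no flip
Dir N: first cell '.' (not opp) -> no flip
Dir NE: first cell '.' (not opp) -> no flip
Dir W: opp run (2,3) capped by W -> flip
Dir E: first cell '.' (not opp) -> no flip
Dir SW: first cell 'W' (not opp) -> no flip
Dir S: opp run (3,4) (4,4) (5,4), next=edge -> no flip
Dir SE: first cell '.' (not opp) -> no flip
All flips: (2,3)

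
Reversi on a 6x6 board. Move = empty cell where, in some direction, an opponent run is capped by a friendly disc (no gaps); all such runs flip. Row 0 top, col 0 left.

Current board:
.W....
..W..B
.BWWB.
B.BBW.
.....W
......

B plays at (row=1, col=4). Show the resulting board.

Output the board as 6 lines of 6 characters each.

Place B at (1,4); scan 8 dirs for brackets.
Dir NW: first cell '.' (not opp) -> no flip
Dir N: first cell '.' (not opp) -> no flip
Dir NE: first cell '.' (not opp) -> no flip
Dir W: first cell '.' (not opp) -> no flip
Dir E: first cell 'B' (not opp) -> no flip
Dir SW: opp run (2,3) capped by B -> flip
Dir S: first cell 'B' (not opp) -> no flip
Dir SE: first cell '.' (not opp) -> no flip
All flips: (2,3)

Answer: .W....
..W.BB
.BWBB.
B.BBW.
.....W
......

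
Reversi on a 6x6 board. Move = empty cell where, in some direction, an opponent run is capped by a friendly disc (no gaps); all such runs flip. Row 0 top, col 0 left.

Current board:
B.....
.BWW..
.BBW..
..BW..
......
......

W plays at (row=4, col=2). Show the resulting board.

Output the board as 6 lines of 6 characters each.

Answer: B.....
.BWW..
.BWW..
..WW..
..W...
......

Derivation:
Place W at (4,2); scan 8 dirs for brackets.
Dir NW: first cell '.' (not opp) -> no flip
Dir N: opp run (3,2) (2,2) capped by W -> flip
Dir NE: first cell 'W' (not opp) -> no flip
Dir W: first cell '.' (not opp) -> no flip
Dir E: first cell '.' (not opp) -> no flip
Dir SW: first cell '.' (not opp) -> no flip
Dir S: first cell '.' (not opp) -> no flip
Dir SE: first cell '.' (not opp) -> no flip
All flips: (2,2) (3,2)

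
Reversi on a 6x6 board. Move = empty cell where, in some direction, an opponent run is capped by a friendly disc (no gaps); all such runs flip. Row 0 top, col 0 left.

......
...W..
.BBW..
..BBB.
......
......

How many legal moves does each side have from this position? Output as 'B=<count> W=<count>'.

-- B to move --
(0,2): no bracket -> illegal
(0,3): flips 2 -> legal
(0,4): flips 1 -> legal
(1,2): flips 1 -> legal
(1,4): flips 1 -> legal
(2,4): flips 1 -> legal
B mobility = 5
-- W to move --
(1,0): no bracket -> illegal
(1,1): no bracket -> illegal
(1,2): no bracket -> illegal
(2,0): flips 2 -> legal
(2,4): no bracket -> illegal
(2,5): no bracket -> illegal
(3,0): no bracket -> illegal
(3,1): flips 1 -> legal
(3,5): no bracket -> illegal
(4,1): flips 1 -> legal
(4,2): no bracket -> illegal
(4,3): flips 1 -> legal
(4,4): no bracket -> illegal
(4,5): flips 1 -> legal
W mobility = 5

Answer: B=5 W=5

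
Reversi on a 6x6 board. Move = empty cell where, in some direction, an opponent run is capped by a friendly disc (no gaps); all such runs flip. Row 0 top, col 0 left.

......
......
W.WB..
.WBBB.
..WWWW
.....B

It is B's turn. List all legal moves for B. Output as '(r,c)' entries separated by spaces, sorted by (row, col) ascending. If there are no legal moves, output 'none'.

Answer: (1,1) (1,2) (2,1) (3,0) (3,5) (5,1) (5,2) (5,3) (5,4)

Derivation:
(1,0): no bracket -> illegal
(1,1): flips 1 -> legal
(1,2): flips 1 -> legal
(1,3): no bracket -> illegal
(2,1): flips 1 -> legal
(3,0): flips 1 -> legal
(3,5): flips 1 -> legal
(4,0): no bracket -> illegal
(4,1): no bracket -> illegal
(5,1): flips 1 -> legal
(5,2): flips 2 -> legal
(5,3): flips 1 -> legal
(5,4): flips 2 -> legal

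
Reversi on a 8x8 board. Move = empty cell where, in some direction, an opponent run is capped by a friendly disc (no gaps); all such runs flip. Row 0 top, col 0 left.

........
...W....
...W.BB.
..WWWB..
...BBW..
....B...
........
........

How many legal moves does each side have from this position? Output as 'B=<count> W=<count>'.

Answer: B=8 W=10

Derivation:
-- B to move --
(0,2): no bracket -> illegal
(0,3): flips 3 -> legal
(0,4): no bracket -> illegal
(1,2): no bracket -> illegal
(1,4): no bracket -> illegal
(2,1): flips 1 -> legal
(2,2): flips 1 -> legal
(2,4): flips 1 -> legal
(3,1): flips 3 -> legal
(3,6): flips 1 -> legal
(4,1): no bracket -> illegal
(4,2): no bracket -> illegal
(4,6): flips 1 -> legal
(5,5): flips 1 -> legal
(5,6): no bracket -> illegal
B mobility = 8
-- W to move --
(1,4): no bracket -> illegal
(1,5): flips 2 -> legal
(1,6): flips 1 -> legal
(1,7): no bracket -> illegal
(2,4): no bracket -> illegal
(2,7): no bracket -> illegal
(3,6): flips 1 -> legal
(3,7): no bracket -> illegal
(4,2): flips 2 -> legal
(4,6): no bracket -> illegal
(5,2): flips 1 -> legal
(5,3): flips 1 -> legal
(5,5): flips 1 -> legal
(6,3): flips 1 -> legal
(6,4): flips 2 -> legal
(6,5): flips 2 -> legal
W mobility = 10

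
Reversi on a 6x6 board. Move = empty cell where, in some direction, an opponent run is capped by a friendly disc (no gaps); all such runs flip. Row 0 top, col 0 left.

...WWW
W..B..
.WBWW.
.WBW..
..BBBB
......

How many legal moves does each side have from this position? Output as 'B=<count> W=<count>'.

-- B to move --
(0,0): no bracket -> illegal
(0,1): no bracket -> illegal
(0,2): no bracket -> illegal
(1,1): no bracket -> illegal
(1,2): no bracket -> illegal
(1,4): flips 1 -> legal
(1,5): flips 2 -> legal
(2,0): flips 2 -> legal
(2,5): flips 2 -> legal
(3,0): flips 1 -> legal
(3,4): flips 1 -> legal
(3,5): flips 1 -> legal
(4,0): flips 1 -> legal
(4,1): no bracket -> illegal
B mobility = 8
-- W to move --
(0,2): flips 1 -> legal
(1,1): flips 1 -> legal
(1,2): no bracket -> illegal
(1,4): no bracket -> illegal
(3,4): no bracket -> illegal
(3,5): no bracket -> illegal
(4,1): flips 1 -> legal
(5,1): flips 1 -> legal
(5,2): no bracket -> illegal
(5,3): flips 2 -> legal
(5,4): flips 2 -> legal
(5,5): flips 1 -> legal
W mobility = 7

Answer: B=8 W=7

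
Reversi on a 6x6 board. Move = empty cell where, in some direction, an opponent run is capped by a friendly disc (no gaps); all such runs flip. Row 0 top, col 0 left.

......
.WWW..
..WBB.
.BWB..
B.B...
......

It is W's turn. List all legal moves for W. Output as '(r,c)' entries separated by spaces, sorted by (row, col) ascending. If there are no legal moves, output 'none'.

(1,4): flips 1 -> legal
(1,5): no bracket -> illegal
(2,0): no bracket -> illegal
(2,1): no bracket -> illegal
(2,5): flips 2 -> legal
(3,0): flips 1 -> legal
(3,4): flips 2 -> legal
(3,5): flips 1 -> legal
(4,1): no bracket -> illegal
(4,3): flips 2 -> legal
(4,4): flips 1 -> legal
(5,0): no bracket -> illegal
(5,1): no bracket -> illegal
(5,2): flips 1 -> legal
(5,3): no bracket -> illegal

Answer: (1,4) (2,5) (3,0) (3,4) (3,5) (4,3) (4,4) (5,2)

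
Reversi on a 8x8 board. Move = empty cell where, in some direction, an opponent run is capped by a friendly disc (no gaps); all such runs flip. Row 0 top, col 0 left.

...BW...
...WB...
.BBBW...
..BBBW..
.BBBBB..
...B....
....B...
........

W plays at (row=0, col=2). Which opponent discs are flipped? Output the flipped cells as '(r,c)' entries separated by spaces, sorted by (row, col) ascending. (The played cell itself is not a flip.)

Answer: (0,3)

Derivation:
Dir NW: edge -> no flip
Dir N: edge -> no flip
Dir NE: edge -> no flip
Dir W: first cell '.' (not opp) -> no flip
Dir E: opp run (0,3) capped by W -> flip
Dir SW: first cell '.' (not opp) -> no flip
Dir S: first cell '.' (not opp) -> no flip
Dir SE: first cell 'W' (not opp) -> no flip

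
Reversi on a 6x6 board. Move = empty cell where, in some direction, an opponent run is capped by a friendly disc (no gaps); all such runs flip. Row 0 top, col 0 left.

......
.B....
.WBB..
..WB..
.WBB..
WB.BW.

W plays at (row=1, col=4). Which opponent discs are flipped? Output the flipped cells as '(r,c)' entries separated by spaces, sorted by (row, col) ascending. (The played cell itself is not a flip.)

Dir NW: first cell '.' (not opp) -> no flip
Dir N: first cell '.' (not opp) -> no flip
Dir NE: first cell '.' (not opp) -> no flip
Dir W: first cell '.' (not opp) -> no flip
Dir E: first cell '.' (not opp) -> no flip
Dir SW: opp run (2,3) capped by W -> flip
Dir S: first cell '.' (not opp) -> no flip
Dir SE: first cell '.' (not opp) -> no flip

Answer: (2,3)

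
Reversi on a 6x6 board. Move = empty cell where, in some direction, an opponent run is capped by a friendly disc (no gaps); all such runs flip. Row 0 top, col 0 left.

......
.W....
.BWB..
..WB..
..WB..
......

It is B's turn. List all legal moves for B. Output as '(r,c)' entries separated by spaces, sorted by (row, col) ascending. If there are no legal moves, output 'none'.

Answer: (0,0) (0,1) (3,1) (4,1) (5,1)

Derivation:
(0,0): flips 2 -> legal
(0,1): flips 1 -> legal
(0,2): no bracket -> illegal
(1,0): no bracket -> illegal
(1,2): no bracket -> illegal
(1,3): no bracket -> illegal
(2,0): no bracket -> illegal
(3,1): flips 1 -> legal
(4,1): flips 2 -> legal
(5,1): flips 1 -> legal
(5,2): no bracket -> illegal
(5,3): no bracket -> illegal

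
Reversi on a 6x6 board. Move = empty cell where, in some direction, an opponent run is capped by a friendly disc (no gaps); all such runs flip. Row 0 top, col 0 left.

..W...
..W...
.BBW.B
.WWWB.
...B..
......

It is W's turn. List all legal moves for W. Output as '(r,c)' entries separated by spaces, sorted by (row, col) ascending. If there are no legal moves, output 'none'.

(1,0): flips 1 -> legal
(1,1): flips 2 -> legal
(1,3): flips 1 -> legal
(1,4): no bracket -> illegal
(1,5): no bracket -> illegal
(2,0): flips 2 -> legal
(2,4): no bracket -> illegal
(3,0): flips 1 -> legal
(3,5): flips 1 -> legal
(4,2): no bracket -> illegal
(4,4): no bracket -> illegal
(4,5): flips 1 -> legal
(5,2): no bracket -> illegal
(5,3): flips 1 -> legal
(5,4): flips 1 -> legal

Answer: (1,0) (1,1) (1,3) (2,0) (3,0) (3,5) (4,5) (5,3) (5,4)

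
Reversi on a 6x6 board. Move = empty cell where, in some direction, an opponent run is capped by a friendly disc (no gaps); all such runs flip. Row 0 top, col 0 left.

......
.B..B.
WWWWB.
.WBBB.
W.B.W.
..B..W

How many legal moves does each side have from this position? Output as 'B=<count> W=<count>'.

Answer: B=6 W=11

Derivation:
-- B to move --
(1,0): flips 1 -> legal
(1,2): flips 2 -> legal
(1,3): flips 1 -> legal
(3,0): flips 1 -> legal
(3,5): no bracket -> illegal
(4,1): flips 2 -> legal
(4,3): no bracket -> illegal
(4,5): no bracket -> illegal
(5,0): no bracket -> illegal
(5,1): no bracket -> illegal
(5,3): no bracket -> illegal
(5,4): flips 1 -> legal
B mobility = 6
-- W to move --
(0,0): flips 1 -> legal
(0,1): flips 1 -> legal
(0,2): flips 1 -> legal
(0,3): no bracket -> illegal
(0,4): flips 3 -> legal
(0,5): flips 1 -> legal
(1,0): no bracket -> illegal
(1,2): no bracket -> illegal
(1,3): no bracket -> illegal
(1,5): no bracket -> illegal
(2,5): flips 1 -> legal
(3,5): flips 3 -> legal
(4,1): flips 1 -> legal
(4,3): flips 2 -> legal
(4,5): flips 1 -> legal
(5,1): no bracket -> illegal
(5,3): flips 1 -> legal
W mobility = 11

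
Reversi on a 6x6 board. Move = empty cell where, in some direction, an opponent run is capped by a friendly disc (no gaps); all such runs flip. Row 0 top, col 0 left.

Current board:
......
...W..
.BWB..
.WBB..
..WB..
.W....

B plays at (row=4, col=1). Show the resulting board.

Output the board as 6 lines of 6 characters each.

Answer: ......
...W..
.BWB..
.BBB..
.BBB..
.W....

Derivation:
Place B at (4,1); scan 8 dirs for brackets.
Dir NW: first cell '.' (not opp) -> no flip
Dir N: opp run (3,1) capped by B -> flip
Dir NE: first cell 'B' (not opp) -> no flip
Dir W: first cell '.' (not opp) -> no flip
Dir E: opp run (4,2) capped by B -> flip
Dir SW: first cell '.' (not opp) -> no flip
Dir S: opp run (5,1), next=edge -> no flip
Dir SE: first cell '.' (not opp) -> no flip
All flips: (3,1) (4,2)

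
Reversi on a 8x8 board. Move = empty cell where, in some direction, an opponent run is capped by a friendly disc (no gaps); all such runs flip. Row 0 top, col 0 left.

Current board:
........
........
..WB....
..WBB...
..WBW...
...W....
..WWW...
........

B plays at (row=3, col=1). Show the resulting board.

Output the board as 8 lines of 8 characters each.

Place B at (3,1); scan 8 dirs for brackets.
Dir NW: first cell '.' (not opp) -> no flip
Dir N: first cell '.' (not opp) -> no flip
Dir NE: opp run (2,2), next='.' -> no flip
Dir W: first cell '.' (not opp) -> no flip
Dir E: opp run (3,2) capped by B -> flip
Dir SW: first cell '.' (not opp) -> no flip
Dir S: first cell '.' (not opp) -> no flip
Dir SE: opp run (4,2) (5,3) (6,4), next='.' -> no flip
All flips: (3,2)

Answer: ........
........
..WB....
.BBBB...
..WBW...
...W....
..WWW...
........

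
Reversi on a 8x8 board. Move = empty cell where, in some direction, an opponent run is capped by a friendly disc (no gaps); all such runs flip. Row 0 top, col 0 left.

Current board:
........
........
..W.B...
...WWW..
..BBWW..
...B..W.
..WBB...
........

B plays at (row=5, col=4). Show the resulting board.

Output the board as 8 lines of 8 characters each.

Place B at (5,4); scan 8 dirs for brackets.
Dir NW: first cell 'B' (not opp) -> no flip
Dir N: opp run (4,4) (3,4) capped by B -> flip
Dir NE: opp run (4,5), next='.' -> no flip
Dir W: first cell 'B' (not opp) -> no flip
Dir E: first cell '.' (not opp) -> no flip
Dir SW: first cell 'B' (not opp) -> no flip
Dir S: first cell 'B' (not opp) -> no flip
Dir SE: first cell '.' (not opp) -> no flip
All flips: (3,4) (4,4)

Answer: ........
........
..W.B...
...WBW..
..BBBW..
...BB.W.
..WBB...
........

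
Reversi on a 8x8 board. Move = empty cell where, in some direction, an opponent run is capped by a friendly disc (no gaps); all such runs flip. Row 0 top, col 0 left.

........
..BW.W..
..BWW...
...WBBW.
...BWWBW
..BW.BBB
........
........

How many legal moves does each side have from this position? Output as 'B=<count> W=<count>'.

-- B to move --
(0,2): flips 2 -> legal
(0,3): flips 3 -> legal
(0,4): flips 1 -> legal
(0,5): no bracket -> illegal
(0,6): no bracket -> illegal
(1,4): flips 2 -> legal
(1,6): no bracket -> illegal
(2,5): flips 2 -> legal
(2,6): flips 1 -> legal
(2,7): no bracket -> illegal
(3,2): flips 1 -> legal
(3,7): flips 2 -> legal
(4,2): no bracket -> illegal
(5,4): flips 2 -> legal
(6,2): flips 2 -> legal
(6,3): flips 1 -> legal
(6,4): no bracket -> illegal
B mobility = 11
-- W to move --
(0,1): flips 1 -> legal
(0,2): no bracket -> illegal
(0,3): no bracket -> illegal
(1,1): flips 2 -> legal
(2,1): flips 1 -> legal
(2,5): flips 1 -> legal
(2,6): flips 1 -> legal
(3,1): flips 1 -> legal
(3,2): no bracket -> illegal
(3,7): no bracket -> illegal
(4,1): no bracket -> illegal
(4,2): flips 1 -> legal
(5,1): flips 1 -> legal
(5,4): no bracket -> illegal
(6,1): no bracket -> illegal
(6,2): no bracket -> illegal
(6,3): no bracket -> illegal
(6,4): no bracket -> illegal
(6,5): flips 2 -> legal
(6,6): flips 3 -> legal
(6,7): flips 2 -> legal
W mobility = 11

Answer: B=11 W=11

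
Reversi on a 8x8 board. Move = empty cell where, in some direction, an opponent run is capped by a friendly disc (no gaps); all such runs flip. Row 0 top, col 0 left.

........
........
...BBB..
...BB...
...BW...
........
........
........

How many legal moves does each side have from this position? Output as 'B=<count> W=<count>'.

Answer: B=3 W=3

Derivation:
-- B to move --
(3,5): no bracket -> illegal
(4,5): flips 1 -> legal
(5,3): no bracket -> illegal
(5,4): flips 1 -> legal
(5,5): flips 1 -> legal
B mobility = 3
-- W to move --
(1,2): no bracket -> illegal
(1,3): no bracket -> illegal
(1,4): flips 2 -> legal
(1,5): no bracket -> illegal
(1,6): no bracket -> illegal
(2,2): flips 1 -> legal
(2,6): no bracket -> illegal
(3,2): no bracket -> illegal
(3,5): no bracket -> illegal
(3,6): no bracket -> illegal
(4,2): flips 1 -> legal
(4,5): no bracket -> illegal
(5,2): no bracket -> illegal
(5,3): no bracket -> illegal
(5,4): no bracket -> illegal
W mobility = 3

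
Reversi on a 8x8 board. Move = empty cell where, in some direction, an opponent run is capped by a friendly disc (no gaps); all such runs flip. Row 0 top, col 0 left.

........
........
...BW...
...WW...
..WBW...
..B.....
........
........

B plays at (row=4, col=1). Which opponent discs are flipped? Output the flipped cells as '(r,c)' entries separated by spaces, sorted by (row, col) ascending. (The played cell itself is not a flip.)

Dir NW: first cell '.' (not opp) -> no flip
Dir N: first cell '.' (not opp) -> no flip
Dir NE: first cell '.' (not opp) -> no flip
Dir W: first cell '.' (not opp) -> no flip
Dir E: opp run (4,2) capped by B -> flip
Dir SW: first cell '.' (not opp) -> no flip
Dir S: first cell '.' (not opp) -> no flip
Dir SE: first cell 'B' (not opp) -> no flip

Answer: (4,2)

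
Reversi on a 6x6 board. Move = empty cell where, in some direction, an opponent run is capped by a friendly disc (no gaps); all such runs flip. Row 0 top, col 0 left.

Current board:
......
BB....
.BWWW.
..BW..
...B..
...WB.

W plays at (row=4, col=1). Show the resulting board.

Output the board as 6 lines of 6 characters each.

Place W at (4,1); scan 8 dirs for brackets.
Dir NW: first cell '.' (not opp) -> no flip
Dir N: first cell '.' (not opp) -> no flip
Dir NE: opp run (3,2) capped by W -> flip
Dir W: first cell '.' (not opp) -> no flip
Dir E: first cell '.' (not opp) -> no flip
Dir SW: first cell '.' (not opp) -> no flip
Dir S: first cell '.' (not opp) -> no flip
Dir SE: first cell '.' (not opp) -> no flip
All flips: (3,2)

Answer: ......
BB....
.BWWW.
..WW..
.W.B..
...WB.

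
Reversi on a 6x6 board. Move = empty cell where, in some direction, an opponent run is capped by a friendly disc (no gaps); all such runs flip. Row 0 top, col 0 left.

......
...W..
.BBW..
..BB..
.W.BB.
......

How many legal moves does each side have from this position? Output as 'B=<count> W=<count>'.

-- B to move --
(0,2): no bracket -> illegal
(0,3): flips 2 -> legal
(0,4): flips 1 -> legal
(1,2): no bracket -> illegal
(1,4): flips 1 -> legal
(2,4): flips 1 -> legal
(3,0): no bracket -> illegal
(3,1): no bracket -> illegal
(3,4): no bracket -> illegal
(4,0): no bracket -> illegal
(4,2): no bracket -> illegal
(5,0): flips 1 -> legal
(5,1): no bracket -> illegal
(5,2): no bracket -> illegal
B mobility = 5
-- W to move --
(1,0): no bracket -> illegal
(1,1): no bracket -> illegal
(1,2): no bracket -> illegal
(2,0): flips 2 -> legal
(2,4): no bracket -> illegal
(3,0): no bracket -> illegal
(3,1): flips 1 -> legal
(3,4): no bracket -> illegal
(3,5): no bracket -> illegal
(4,2): no bracket -> illegal
(4,5): no bracket -> illegal
(5,2): no bracket -> illegal
(5,3): flips 2 -> legal
(5,4): no bracket -> illegal
(5,5): no bracket -> illegal
W mobility = 3

Answer: B=5 W=3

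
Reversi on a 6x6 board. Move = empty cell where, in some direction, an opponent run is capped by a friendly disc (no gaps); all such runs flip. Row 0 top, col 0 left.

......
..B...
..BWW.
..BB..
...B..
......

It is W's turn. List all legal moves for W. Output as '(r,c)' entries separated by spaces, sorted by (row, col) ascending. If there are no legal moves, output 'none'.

(0,1): flips 1 -> legal
(0,2): no bracket -> illegal
(0,3): no bracket -> illegal
(1,1): no bracket -> illegal
(1,3): no bracket -> illegal
(2,1): flips 1 -> legal
(3,1): no bracket -> illegal
(3,4): no bracket -> illegal
(4,1): flips 1 -> legal
(4,2): flips 1 -> legal
(4,4): no bracket -> illegal
(5,2): no bracket -> illegal
(5,3): flips 2 -> legal
(5,4): no bracket -> illegal

Answer: (0,1) (2,1) (4,1) (4,2) (5,3)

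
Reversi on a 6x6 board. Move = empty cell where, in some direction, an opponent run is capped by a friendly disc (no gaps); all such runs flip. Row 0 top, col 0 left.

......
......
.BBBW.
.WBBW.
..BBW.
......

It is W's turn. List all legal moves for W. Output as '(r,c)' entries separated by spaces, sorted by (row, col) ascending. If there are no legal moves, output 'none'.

(1,0): no bracket -> illegal
(1,1): flips 3 -> legal
(1,2): flips 1 -> legal
(1,3): flips 1 -> legal
(1,4): no bracket -> illegal
(2,0): flips 3 -> legal
(3,0): no bracket -> illegal
(4,1): flips 2 -> legal
(5,1): flips 2 -> legal
(5,2): flips 1 -> legal
(5,3): flips 1 -> legal
(5,4): no bracket -> illegal

Answer: (1,1) (1,2) (1,3) (2,0) (4,1) (5,1) (5,2) (5,3)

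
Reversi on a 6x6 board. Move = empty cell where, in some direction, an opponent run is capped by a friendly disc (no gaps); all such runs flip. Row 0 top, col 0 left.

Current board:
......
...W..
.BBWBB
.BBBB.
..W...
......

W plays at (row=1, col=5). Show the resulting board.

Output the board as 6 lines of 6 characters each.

Answer: ......
...W.W
.BBWWB
.BBWB.
..W...
......

Derivation:
Place W at (1,5); scan 8 dirs for brackets.
Dir NW: first cell '.' (not opp) -> no flip
Dir N: first cell '.' (not opp) -> no flip
Dir NE: edge -> no flip
Dir W: first cell '.' (not opp) -> no flip
Dir E: edge -> no flip
Dir SW: opp run (2,4) (3,3) capped by W -> flip
Dir S: opp run (2,5), next='.' -> no flip
Dir SE: edge -> no flip
All flips: (2,4) (3,3)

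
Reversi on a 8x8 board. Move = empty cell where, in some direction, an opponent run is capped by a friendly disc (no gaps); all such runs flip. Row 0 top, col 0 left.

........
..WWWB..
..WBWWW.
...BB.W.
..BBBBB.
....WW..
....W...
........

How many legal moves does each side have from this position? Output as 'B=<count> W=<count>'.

-- B to move --
(0,1): flips 1 -> legal
(0,2): no bracket -> illegal
(0,3): flips 1 -> legal
(0,4): flips 2 -> legal
(0,5): flips 1 -> legal
(1,1): flips 4 -> legal
(1,6): flips 3 -> legal
(1,7): no bracket -> illegal
(2,1): flips 1 -> legal
(2,7): flips 4 -> legal
(3,1): no bracket -> illegal
(3,2): no bracket -> illegal
(3,5): flips 1 -> legal
(3,7): flips 1 -> legal
(4,7): no bracket -> illegal
(5,3): no bracket -> illegal
(5,6): no bracket -> illegal
(6,3): flips 1 -> legal
(6,5): flips 2 -> legal
(6,6): flips 1 -> legal
(7,3): flips 2 -> legal
(7,4): flips 2 -> legal
(7,5): no bracket -> illegal
B mobility = 15
-- W to move --
(0,4): flips 1 -> legal
(0,5): flips 1 -> legal
(0,6): flips 1 -> legal
(1,6): flips 1 -> legal
(3,1): no bracket -> illegal
(3,2): flips 2 -> legal
(3,5): flips 1 -> legal
(3,7): flips 1 -> legal
(4,1): no bracket -> illegal
(4,7): no bracket -> illegal
(5,1): flips 2 -> legal
(5,2): flips 2 -> legal
(5,3): flips 3 -> legal
(5,6): flips 4 -> legal
(5,7): no bracket -> illegal
W mobility = 11

Answer: B=15 W=11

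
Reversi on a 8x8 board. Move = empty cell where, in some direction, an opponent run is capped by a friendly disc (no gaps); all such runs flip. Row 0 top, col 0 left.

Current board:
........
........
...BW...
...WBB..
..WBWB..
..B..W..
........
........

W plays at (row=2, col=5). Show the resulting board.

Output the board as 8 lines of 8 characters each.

Place W at (2,5); scan 8 dirs for brackets.
Dir NW: first cell '.' (not opp) -> no flip
Dir N: first cell '.' (not opp) -> no flip
Dir NE: first cell '.' (not opp) -> no flip
Dir W: first cell 'W' (not opp) -> no flip
Dir E: first cell '.' (not opp) -> no flip
Dir SW: opp run (3,4) (4,3) (5,2), next='.' -> no flip
Dir S: opp run (3,5) (4,5) capped by W -> flip
Dir SE: first cell '.' (not opp) -> no flip
All flips: (3,5) (4,5)

Answer: ........
........
...BWW..
...WBW..
..WBWW..
..B..W..
........
........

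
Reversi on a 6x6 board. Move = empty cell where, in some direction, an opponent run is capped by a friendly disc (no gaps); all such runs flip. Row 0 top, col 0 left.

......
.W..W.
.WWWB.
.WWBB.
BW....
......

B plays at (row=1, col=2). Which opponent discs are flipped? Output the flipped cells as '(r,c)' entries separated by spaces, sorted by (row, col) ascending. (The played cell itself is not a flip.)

Dir NW: first cell '.' (not opp) -> no flip
Dir N: first cell '.' (not opp) -> no flip
Dir NE: first cell '.' (not opp) -> no flip
Dir W: opp run (1,1), next='.' -> no flip
Dir E: first cell '.' (not opp) -> no flip
Dir SW: opp run (2,1), next='.' -> no flip
Dir S: opp run (2,2) (3,2), next='.' -> no flip
Dir SE: opp run (2,3) capped by B -> flip

Answer: (2,3)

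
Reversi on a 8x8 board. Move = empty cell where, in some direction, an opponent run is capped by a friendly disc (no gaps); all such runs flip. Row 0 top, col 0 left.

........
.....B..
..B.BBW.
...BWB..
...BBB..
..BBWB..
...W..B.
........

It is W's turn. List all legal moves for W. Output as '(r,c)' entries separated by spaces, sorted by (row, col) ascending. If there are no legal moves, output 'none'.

Answer: (0,4) (1,4) (1,6) (2,3) (3,2) (3,6) (4,1) (5,1) (5,6) (6,1) (6,2)

Derivation:
(0,4): flips 1 -> legal
(0,5): no bracket -> illegal
(0,6): no bracket -> illegal
(1,1): no bracket -> illegal
(1,2): no bracket -> illegal
(1,3): no bracket -> illegal
(1,4): flips 1 -> legal
(1,6): flips 1 -> legal
(2,1): no bracket -> illegal
(2,3): flips 5 -> legal
(3,1): no bracket -> illegal
(3,2): flips 2 -> legal
(3,6): flips 2 -> legal
(4,1): flips 1 -> legal
(4,2): no bracket -> illegal
(4,6): no bracket -> illegal
(5,1): flips 2 -> legal
(5,6): flips 2 -> legal
(5,7): no bracket -> illegal
(6,1): flips 2 -> legal
(6,2): flips 3 -> legal
(6,4): no bracket -> illegal
(6,5): no bracket -> illegal
(6,7): no bracket -> illegal
(7,5): no bracket -> illegal
(7,6): no bracket -> illegal
(7,7): no bracket -> illegal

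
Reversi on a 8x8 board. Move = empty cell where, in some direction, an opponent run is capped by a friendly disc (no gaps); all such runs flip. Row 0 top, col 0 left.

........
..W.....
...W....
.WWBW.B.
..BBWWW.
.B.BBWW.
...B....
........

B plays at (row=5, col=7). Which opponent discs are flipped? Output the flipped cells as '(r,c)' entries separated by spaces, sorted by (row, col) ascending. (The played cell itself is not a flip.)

Answer: (5,5) (5,6)

Derivation:
Dir NW: opp run (4,6), next='.' -> no flip
Dir N: first cell '.' (not opp) -> no flip
Dir NE: edge -> no flip
Dir W: opp run (5,6) (5,5) capped by B -> flip
Dir E: edge -> no flip
Dir SW: first cell '.' (not opp) -> no flip
Dir S: first cell '.' (not opp) -> no flip
Dir SE: edge -> no flip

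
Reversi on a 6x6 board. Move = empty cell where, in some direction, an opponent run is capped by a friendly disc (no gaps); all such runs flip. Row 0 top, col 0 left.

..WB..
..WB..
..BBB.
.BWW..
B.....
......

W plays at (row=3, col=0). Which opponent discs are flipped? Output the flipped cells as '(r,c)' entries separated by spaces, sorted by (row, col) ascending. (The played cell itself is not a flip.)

Answer: (3,1)

Derivation:
Dir NW: edge -> no flip
Dir N: first cell '.' (not opp) -> no flip
Dir NE: first cell '.' (not opp) -> no flip
Dir W: edge -> no flip
Dir E: opp run (3,1) capped by W -> flip
Dir SW: edge -> no flip
Dir S: opp run (4,0), next='.' -> no flip
Dir SE: first cell '.' (not opp) -> no flip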